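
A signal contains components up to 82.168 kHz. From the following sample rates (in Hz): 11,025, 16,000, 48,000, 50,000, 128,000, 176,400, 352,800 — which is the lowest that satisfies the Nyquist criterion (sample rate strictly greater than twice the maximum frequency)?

176,400 Hz

Need sample rate > 2 × 82,168 = 164,336 Hz.
Lowest listed rate above 164,336 Hz is 176,400 Hz.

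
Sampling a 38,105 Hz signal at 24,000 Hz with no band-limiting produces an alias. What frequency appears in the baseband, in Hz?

9,895 Hz

Nyquist = 24,000/2 = 12,000 Hz; 38,105 Hz exceeds it.
Alias = |38,105 − 2×24,000| = |38,105 − 48,000| = 9,895 Hz.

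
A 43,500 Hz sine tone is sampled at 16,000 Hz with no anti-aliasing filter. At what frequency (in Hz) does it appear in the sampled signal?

Nyquist = 16,000/2 = 8,000 Hz; 43,500 Hz exceeds it.
Alias = |43,500 − 3×16,000| = |43,500 − 48,000| = 4,500 Hz.

4,500 Hz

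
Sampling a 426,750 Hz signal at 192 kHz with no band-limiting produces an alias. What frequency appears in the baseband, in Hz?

Nyquist = 192,000/2 = 96,000 Hz; 426,750 Hz exceeds it.
Alias = |426,750 − 2×192,000| = |426,750 − 384,000| = 42,750 Hz.

42,750 Hz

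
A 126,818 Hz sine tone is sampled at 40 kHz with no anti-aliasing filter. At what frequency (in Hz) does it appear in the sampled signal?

6,818 Hz

Nyquist = 40,000/2 = 20,000 Hz; 126,818 Hz exceeds it.
Alias = |126,818 − 3×40,000| = |126,818 − 120,000| = 6,818 Hz.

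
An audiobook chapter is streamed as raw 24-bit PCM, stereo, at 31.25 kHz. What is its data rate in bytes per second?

187,500 bytes/s

Bit rate = 31,250 × 24 × 2 = 1,500,000 bits/s.
1,500,000 / 8 = 187,500 bytes/s.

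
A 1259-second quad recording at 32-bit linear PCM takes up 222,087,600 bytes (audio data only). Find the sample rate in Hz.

11,025 Hz

Bytes = sample_rate × seconds × bytes_per_sample × channels.
sample_rate = 222,087,600 / (1,259 × 4 × 4) = 222,087,600 / 20,144 = 11,025 Hz.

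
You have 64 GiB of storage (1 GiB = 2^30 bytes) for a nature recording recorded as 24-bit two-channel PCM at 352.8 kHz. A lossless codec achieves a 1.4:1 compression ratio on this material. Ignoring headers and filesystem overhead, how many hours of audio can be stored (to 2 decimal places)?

12.62 hours

Uncompressed byte rate = 352,800 × 3 × 2 = 2,116,800 bytes/s.
After 1.4:1 compression, effective rate ≈ 1512000 bytes/s.
Capacity = 64 × 1,073,741,824 = 68,719,476,736 bytes.
68,719,476,736 / effective rate ≈ 45449.39 s → 12.62 hours.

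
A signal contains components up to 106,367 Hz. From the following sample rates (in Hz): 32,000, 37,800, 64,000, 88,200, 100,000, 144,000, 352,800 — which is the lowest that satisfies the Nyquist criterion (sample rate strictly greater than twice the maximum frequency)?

352,800 Hz

Need sample rate > 2 × 106,367 = 212,734 Hz.
Lowest listed rate above 212,734 Hz is 352,800 Hz.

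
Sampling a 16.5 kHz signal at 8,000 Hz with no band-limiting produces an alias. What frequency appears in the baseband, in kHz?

0.5 kHz

Nyquist = 8,000/2 = 4,000 Hz; 16,500 Hz exceeds it.
Alias = |16,500 − 2×8,000| = |16,500 − 16,000| = 500 Hz = 0.5 kHz.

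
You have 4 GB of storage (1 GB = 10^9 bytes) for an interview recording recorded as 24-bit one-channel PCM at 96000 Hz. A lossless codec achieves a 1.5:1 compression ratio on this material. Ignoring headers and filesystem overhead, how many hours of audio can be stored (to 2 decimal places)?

5.79 hours

Uncompressed byte rate = 96,000 × 3 × 1 = 288,000 bytes/s.
After 1.5:1 compression, effective rate ≈ 192000 bytes/s.
Capacity = 4 × 1,000,000,000 = 4,000,000,000 bytes.
4,000,000,000 / effective rate ≈ 20833.33 s → 5.79 hours.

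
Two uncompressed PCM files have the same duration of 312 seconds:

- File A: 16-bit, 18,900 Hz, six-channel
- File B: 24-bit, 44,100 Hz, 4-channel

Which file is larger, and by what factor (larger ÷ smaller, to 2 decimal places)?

File B, by a factor of 2.33

File A: 18,900 × 2 × 6 = 226,800 bytes/s.
File B: 44,100 × 3 × 4 = 529,200 bytes/s.
File B is larger; ratio = 165,110,400 / 70,761,600 = 2.33.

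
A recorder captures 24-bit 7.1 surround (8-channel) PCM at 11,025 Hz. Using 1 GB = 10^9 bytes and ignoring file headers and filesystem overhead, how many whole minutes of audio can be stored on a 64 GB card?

Uncompressed byte rate = 11,025 × 3 × 8 = 264,600 bytes/s.
Capacity = 64 × 1,000,000,000 = 64,000,000,000 bytes.
64,000,000,000 / 264,600 ≈ 241874.53 s → 4,031 minutes.

4,031 minutes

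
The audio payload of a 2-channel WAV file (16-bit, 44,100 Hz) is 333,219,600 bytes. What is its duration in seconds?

Byte rate = 44,100 × 2 × 2 = 176,400 bytes/s.
Duration = 333,219,600 / 176,400 = 1,889 s.

1,889 seconds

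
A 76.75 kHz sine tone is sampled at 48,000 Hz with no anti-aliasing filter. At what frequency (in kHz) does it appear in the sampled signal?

Nyquist = 48,000/2 = 24,000 Hz; 76,750 Hz exceeds it.
Alias = |76,750 − 2×48,000| = |76,750 − 96,000| = 19,250 Hz = 19.25 kHz.

19.25 kHz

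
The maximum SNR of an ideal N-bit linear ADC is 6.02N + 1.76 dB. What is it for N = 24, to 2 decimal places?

6.02 × 24 + 1.76 = 146.24 dB.

146.24 dB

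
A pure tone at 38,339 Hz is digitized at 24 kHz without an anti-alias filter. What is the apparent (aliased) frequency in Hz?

Nyquist = 24,000/2 = 12,000 Hz; 38,339 Hz exceeds it.
Alias = |38,339 − 2×24,000| = |38,339 − 48,000| = 9,661 Hz.

9,661 Hz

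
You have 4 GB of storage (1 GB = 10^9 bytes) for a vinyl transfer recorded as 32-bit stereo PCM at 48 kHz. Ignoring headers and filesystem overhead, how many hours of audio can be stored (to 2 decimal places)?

Uncompressed byte rate = 48,000 × 4 × 2 = 384,000 bytes/s.
Capacity = 4 × 1,000,000,000 = 4,000,000,000 bytes.
4,000,000,000 / 384,000 ≈ 10416.67 s → 2.89 hours.

2.89 hours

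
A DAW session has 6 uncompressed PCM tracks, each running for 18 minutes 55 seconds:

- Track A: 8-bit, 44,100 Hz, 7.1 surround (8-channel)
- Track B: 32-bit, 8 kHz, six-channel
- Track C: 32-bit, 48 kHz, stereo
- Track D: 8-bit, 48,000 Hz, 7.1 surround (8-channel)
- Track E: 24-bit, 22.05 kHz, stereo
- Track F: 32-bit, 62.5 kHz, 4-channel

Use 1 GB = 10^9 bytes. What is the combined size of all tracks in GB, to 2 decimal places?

2.78 GB

18 minutes 55 seconds = 1,135 s.
Track A: 44,100 × 1,135 × 1 × 8 = 400,428,000 bytes.
Track B: 8,000 × 1,135 × 4 × 6 = 217,920,000 bytes.
Track C: 48,000 × 1,135 × 4 × 2 = 435,840,000 bytes.
Track D: 48,000 × 1,135 × 1 × 8 = 435,840,000 bytes.
Track E: 22,050 × 1,135 × 3 × 2 = 150,160,500 bytes.
Track F: 62,500 × 1,135 × 4 × 4 = 1,135,000,000 bytes.
Total = 2,775,188,500 bytes = 2.78 GB.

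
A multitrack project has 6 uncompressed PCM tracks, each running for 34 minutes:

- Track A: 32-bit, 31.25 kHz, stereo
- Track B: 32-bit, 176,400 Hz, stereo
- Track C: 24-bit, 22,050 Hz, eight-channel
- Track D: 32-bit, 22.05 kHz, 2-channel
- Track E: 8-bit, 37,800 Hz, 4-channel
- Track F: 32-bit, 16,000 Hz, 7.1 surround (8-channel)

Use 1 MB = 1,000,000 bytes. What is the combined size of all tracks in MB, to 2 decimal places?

6181.20 MB

34 minutes = 2,040 s.
Track A: 31,250 × 2,040 × 4 × 2 = 510,000,000 bytes.
Track B: 176,400 × 2,040 × 4 × 2 = 2,878,848,000 bytes.
Track C: 22,050 × 2,040 × 3 × 8 = 1,079,568,000 bytes.
Track D: 22,050 × 2,040 × 4 × 2 = 359,856,000 bytes.
Track E: 37,800 × 2,040 × 1 × 4 = 308,448,000 bytes.
Track F: 16,000 × 2,040 × 4 × 8 = 1,044,480,000 bytes.
Total = 6,181,200,000 bytes = 6181.20 MB.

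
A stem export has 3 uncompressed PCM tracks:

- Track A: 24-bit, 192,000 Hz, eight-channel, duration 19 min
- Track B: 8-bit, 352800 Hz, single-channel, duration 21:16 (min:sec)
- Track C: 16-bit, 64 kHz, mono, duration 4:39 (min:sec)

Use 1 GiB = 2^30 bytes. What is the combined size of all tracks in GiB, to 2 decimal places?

5.34 GiB

Track A: 19 min = 1,140 s; 192,000 × 1,140 × 3 × 8 = 5,253,120,000 bytes.
Track B: 21:16 (min:sec) = 1,276 s; 352,800 × 1,276 × 1 × 1 = 450,172,800 bytes.
Track C: 4:39 (min:sec) = 279 s; 64,000 × 279 × 2 × 1 = 35,712,000 bytes.
Total = 5,739,004,800 bytes = 5.34 GiB.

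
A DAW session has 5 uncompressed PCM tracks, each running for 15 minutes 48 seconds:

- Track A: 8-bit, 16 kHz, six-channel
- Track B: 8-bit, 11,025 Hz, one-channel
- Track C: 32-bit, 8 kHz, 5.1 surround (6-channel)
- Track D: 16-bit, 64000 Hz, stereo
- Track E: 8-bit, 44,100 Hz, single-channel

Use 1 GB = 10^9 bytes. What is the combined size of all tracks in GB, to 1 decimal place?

15 minutes 48 seconds = 948 s.
Track A: 16,000 × 948 × 1 × 6 = 91,008,000 bytes.
Track B: 11,025 × 948 × 1 × 1 = 10,451,700 bytes.
Track C: 8,000 × 948 × 4 × 6 = 182,016,000 bytes.
Track D: 64,000 × 948 × 2 × 2 = 242,688,000 bytes.
Track E: 44,100 × 948 × 1 × 1 = 41,806,800 bytes.
Total = 567,970,500 bytes = 0.6 GB.

0.6 GB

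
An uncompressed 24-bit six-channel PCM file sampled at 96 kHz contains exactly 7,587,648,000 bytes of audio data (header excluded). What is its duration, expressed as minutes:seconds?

73:11

Byte rate = 96,000 × 3 × 6 = 1,728,000 bytes/s.
Duration = 7,587,648,000 / 1,728,000 = 4,391 s.
4,391 s = 73:11.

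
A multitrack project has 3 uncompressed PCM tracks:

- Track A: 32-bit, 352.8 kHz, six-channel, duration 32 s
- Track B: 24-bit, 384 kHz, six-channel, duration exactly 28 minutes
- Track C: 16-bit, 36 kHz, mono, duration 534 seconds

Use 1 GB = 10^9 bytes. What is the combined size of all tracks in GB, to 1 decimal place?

11.9 GB

Track A: 352,800 × 32 × 4 × 6 = 270,950,400 bytes.
Track B: exactly 28 minutes = 1,680 s; 384,000 × 1,680 × 3 × 6 = 11,612,160,000 bytes.
Track C: 36,000 × 534 × 2 × 1 = 38,448,000 bytes.
Total = 11,921,558,400 bytes = 11.9 GB.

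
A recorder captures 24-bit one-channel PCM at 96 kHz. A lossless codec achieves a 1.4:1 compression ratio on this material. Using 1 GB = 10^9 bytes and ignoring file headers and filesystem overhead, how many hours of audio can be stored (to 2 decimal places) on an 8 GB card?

Uncompressed byte rate = 96,000 × 3 × 1 = 288,000 bytes/s.
After 1.4:1 compression, effective rate ≈ 205714.29 bytes/s.
Capacity = 8 × 1,000,000,000 = 8,000,000,000 bytes.
8,000,000,000 / effective rate ≈ 38888.89 s → 10.80 hours.

10.80 hours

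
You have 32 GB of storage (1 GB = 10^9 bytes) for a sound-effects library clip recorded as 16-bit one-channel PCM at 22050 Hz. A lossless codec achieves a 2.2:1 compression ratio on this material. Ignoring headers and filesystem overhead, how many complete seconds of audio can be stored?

1,596,371 seconds

Uncompressed byte rate = 22,050 × 2 × 1 = 44,100 bytes/s.
After 2.2:1 compression, effective rate ≈ 20045.45 bytes/s.
Capacity = 32 × 1,000,000,000 = 32,000,000,000 bytes.
32,000,000,000 / effective rate ≈ 1596371.88 s → 1,596,371 seconds.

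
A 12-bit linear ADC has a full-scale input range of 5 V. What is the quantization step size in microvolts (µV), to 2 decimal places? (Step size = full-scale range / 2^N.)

1220.70 µV

5 V / 2^12 = 5 / 4,096 V = 1220.70 µV.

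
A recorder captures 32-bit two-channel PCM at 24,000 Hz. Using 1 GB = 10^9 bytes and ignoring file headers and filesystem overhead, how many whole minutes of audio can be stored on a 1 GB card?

86 minutes

Uncompressed byte rate = 24,000 × 4 × 2 = 192,000 bytes/s.
Capacity = 1 × 1,000,000,000 = 1,000,000,000 bytes.
1,000,000,000 / 192,000 ≈ 5208.33 s → 86 minutes.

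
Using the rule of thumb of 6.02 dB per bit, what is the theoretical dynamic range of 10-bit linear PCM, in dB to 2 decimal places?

10 × 6.02 = 60.20 dB.

60.20 dB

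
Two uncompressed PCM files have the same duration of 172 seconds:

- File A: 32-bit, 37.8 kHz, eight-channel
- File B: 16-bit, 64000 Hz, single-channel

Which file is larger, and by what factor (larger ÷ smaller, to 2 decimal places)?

File A: 37,800 × 4 × 8 = 1,209,600 bytes/s.
File B: 64,000 × 2 × 1 = 128,000 bytes/s.
File A is larger; ratio = 208,051,200 / 22,016,000 = 9.45.

File A, by a factor of 9.45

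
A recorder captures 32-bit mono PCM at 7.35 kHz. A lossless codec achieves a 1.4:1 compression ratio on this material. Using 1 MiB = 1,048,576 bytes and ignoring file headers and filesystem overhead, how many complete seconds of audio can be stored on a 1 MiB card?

49 seconds

Uncompressed byte rate = 7,350 × 4 × 1 = 29,400 bytes/s.
After 1.4:1 compression, effective rate ≈ 21000 bytes/s.
Capacity = 1 × 1,048,576 = 1,048,576 bytes.
1,048,576 / effective rate ≈ 49.93 s → 49 seconds.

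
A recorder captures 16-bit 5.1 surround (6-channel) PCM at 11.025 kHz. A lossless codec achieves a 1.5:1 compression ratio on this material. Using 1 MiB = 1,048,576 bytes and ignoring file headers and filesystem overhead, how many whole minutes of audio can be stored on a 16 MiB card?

Uncompressed byte rate = 11,025 × 2 × 6 = 132,300 bytes/s.
After 1.5:1 compression, effective rate ≈ 88200 bytes/s.
Capacity = 16 × 1,048,576 = 16,777,216 bytes.
16,777,216 / effective rate ≈ 190.22 s → 3 minutes.

3 minutes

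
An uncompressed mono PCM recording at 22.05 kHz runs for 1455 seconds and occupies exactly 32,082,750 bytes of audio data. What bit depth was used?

Bytes per sample = 32,082,750 / (22,050 × 1,455 × 1) = 32,082,750 / 32,082,750 = 1.
Bit depth = 1 × 8 = 8 bits.

8 bits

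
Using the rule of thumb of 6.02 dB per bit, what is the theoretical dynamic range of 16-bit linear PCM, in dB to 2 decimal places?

96.32 dB

16 × 6.02 = 96.32 dB.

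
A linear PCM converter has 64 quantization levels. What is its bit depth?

6 bits

log2(64) = 6.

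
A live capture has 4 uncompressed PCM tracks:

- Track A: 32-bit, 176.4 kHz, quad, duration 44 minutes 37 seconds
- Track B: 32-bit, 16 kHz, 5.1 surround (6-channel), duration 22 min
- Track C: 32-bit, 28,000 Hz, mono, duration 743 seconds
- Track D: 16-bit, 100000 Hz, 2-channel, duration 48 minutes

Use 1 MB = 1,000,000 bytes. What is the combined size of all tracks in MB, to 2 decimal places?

9297.66 MB

Track A: 44 minutes 37 seconds = 2,677 s; 176,400 × 2,677 × 4 × 4 = 7,555,564,800 bytes.
Track B: 22 min = 1,320 s; 16,000 × 1,320 × 4 × 6 = 506,880,000 bytes.
Track C: 28,000 × 743 × 4 × 1 = 83,216,000 bytes.
Track D: 48 minutes = 2,880 s; 100,000 × 2,880 × 2 × 2 = 1,152,000,000 bytes.
Total = 9,297,660,800 bytes = 9297.66 MB.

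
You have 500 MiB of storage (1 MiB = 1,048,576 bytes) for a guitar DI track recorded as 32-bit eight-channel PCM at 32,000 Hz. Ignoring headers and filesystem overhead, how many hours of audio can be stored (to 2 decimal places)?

0.14 hours

Uncompressed byte rate = 32,000 × 4 × 8 = 1,024,000 bytes/s.
Capacity = 500 × 1,048,576 = 524,288,000 bytes.
524,288,000 / 1,024,000 ≈ 512 s → 0.14 hours.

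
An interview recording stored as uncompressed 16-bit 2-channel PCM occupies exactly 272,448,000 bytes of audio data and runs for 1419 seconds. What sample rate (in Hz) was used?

Bytes = sample_rate × seconds × bytes_per_sample × channels.
sample_rate = 272,448,000 / (1,419 × 2 × 2) = 272,448,000 / 5,676 = 48,000 Hz.

48,000 Hz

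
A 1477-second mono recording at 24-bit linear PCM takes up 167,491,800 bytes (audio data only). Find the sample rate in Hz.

37,800 Hz

Bytes = sample_rate × seconds × bytes_per_sample × channels.
sample_rate = 167,491,800 / (1,477 × 3 × 1) = 167,491,800 / 4,431 = 37,800 Hz.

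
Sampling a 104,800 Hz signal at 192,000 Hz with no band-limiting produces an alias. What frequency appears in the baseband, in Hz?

Nyquist = 192,000/2 = 96,000 Hz; 104,800 Hz exceeds it.
Alias = |104,800 − 1×192,000| = |104,800 − 192,000| = 87,200 Hz.

87,200 Hz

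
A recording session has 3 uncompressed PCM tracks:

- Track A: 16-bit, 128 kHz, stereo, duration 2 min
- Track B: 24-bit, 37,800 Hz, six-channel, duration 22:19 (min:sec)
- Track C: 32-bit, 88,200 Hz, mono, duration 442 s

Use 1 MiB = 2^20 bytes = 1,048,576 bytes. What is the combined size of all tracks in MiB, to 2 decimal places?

1076.16 MiB

Track A: 2 min = 120 s; 128,000 × 120 × 2 × 2 = 61,440,000 bytes.
Track B: 22:19 (min:sec) = 1,339 s; 37,800 × 1,339 × 3 × 6 = 911,055,600 bytes.
Track C: 88,200 × 442 × 4 × 1 = 155,937,600 bytes.
Total = 1,128,433,200 bytes = 1076.16 MiB.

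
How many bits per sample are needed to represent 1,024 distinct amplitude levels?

10 bits

log2(1,024) = 10.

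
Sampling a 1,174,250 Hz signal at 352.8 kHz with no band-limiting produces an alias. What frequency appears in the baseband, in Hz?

115,850 Hz

Nyquist = 352,800/2 = 176,400 Hz; 1,174,250 Hz exceeds it.
Alias = |1,174,250 − 3×352,800| = |1,174,250 − 1,058,400| = 115,850 Hz.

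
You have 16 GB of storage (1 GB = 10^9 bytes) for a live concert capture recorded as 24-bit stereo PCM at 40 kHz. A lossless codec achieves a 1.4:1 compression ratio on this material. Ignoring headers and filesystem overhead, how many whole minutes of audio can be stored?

1,555 minutes

Uncompressed byte rate = 40,000 × 3 × 2 = 240,000 bytes/s.
After 1.4:1 compression, effective rate ≈ 171428.57 bytes/s.
Capacity = 16 × 1,000,000,000 = 16,000,000,000 bytes.
16,000,000,000 / effective rate ≈ 93333.33 s → 1,555 minutes.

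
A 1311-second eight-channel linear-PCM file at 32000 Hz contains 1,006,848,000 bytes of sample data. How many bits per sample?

24 bits

Bytes per sample = 1,006,848,000 / (32,000 × 1,311 × 8) = 1,006,848,000 / 335,616,000 = 3.
Bit depth = 3 × 8 = 24 bits.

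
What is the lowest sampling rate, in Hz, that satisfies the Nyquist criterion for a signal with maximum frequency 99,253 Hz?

198,506 Hz

Minimum sample rate = 2 × 99,253 Hz = 198,506 Hz.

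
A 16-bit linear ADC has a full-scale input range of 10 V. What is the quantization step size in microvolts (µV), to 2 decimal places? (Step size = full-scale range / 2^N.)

10 V / 2^16 = 10 / 65,536 V = 152.59 µV.

152.59 µV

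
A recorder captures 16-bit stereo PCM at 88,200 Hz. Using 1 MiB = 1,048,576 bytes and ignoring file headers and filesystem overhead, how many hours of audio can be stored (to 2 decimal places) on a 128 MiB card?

0.11 hours

Uncompressed byte rate = 88,200 × 2 × 2 = 352,800 bytes/s.
Capacity = 128 × 1,048,576 = 134,217,728 bytes.
134,217,728 / 352,800 ≈ 380.44 s → 0.11 hours.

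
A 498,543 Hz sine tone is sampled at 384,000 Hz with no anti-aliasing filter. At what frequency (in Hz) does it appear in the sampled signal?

Nyquist = 384,000/2 = 192,000 Hz; 498,543 Hz exceeds it.
Alias = |498,543 − 1×384,000| = |498,543 − 384,000| = 114,543 Hz.

114,543 Hz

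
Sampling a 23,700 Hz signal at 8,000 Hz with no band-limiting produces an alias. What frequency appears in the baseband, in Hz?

300 Hz

Nyquist = 8,000/2 = 4,000 Hz; 23,700 Hz exceeds it.
Alias = |23,700 − 3×8,000| = |23,700 − 24,000| = 300 Hz.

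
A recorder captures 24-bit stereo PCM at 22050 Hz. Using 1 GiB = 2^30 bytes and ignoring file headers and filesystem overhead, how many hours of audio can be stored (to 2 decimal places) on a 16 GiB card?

36.07 hours

Uncompressed byte rate = 22,050 × 3 × 2 = 132,300 bytes/s.
Capacity = 16 × 1,073,741,824 = 17,179,869,184 bytes.
17,179,869,184 / 132,300 ≈ 129855.4 s → 36.07 hours.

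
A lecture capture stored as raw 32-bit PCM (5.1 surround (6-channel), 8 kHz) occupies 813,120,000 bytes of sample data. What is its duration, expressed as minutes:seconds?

Byte rate = 8,000 × 4 × 6 = 192,000 bytes/s.
Duration = 813,120,000 / 192,000 = 4,235 s.
4,235 s = 70:35.

70:35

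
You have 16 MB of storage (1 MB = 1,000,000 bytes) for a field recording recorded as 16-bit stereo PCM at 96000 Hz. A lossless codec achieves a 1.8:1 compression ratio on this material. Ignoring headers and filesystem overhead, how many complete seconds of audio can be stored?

Uncompressed byte rate = 96,000 × 2 × 2 = 384,000 bytes/s.
After 1.8:1 compression, effective rate ≈ 213333.33 bytes/s.
Capacity = 16 × 1,000,000 = 16,000,000 bytes.
16,000,000 / effective rate ≈ 75 s → 75 seconds.

75 seconds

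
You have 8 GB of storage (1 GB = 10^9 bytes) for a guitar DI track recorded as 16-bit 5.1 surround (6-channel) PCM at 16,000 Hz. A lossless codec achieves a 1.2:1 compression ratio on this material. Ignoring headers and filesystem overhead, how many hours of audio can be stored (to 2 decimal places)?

Uncompressed byte rate = 16,000 × 2 × 6 = 192,000 bytes/s.
After 1.2:1 compression, effective rate ≈ 160000 bytes/s.
Capacity = 8 × 1,000,000,000 = 8,000,000,000 bytes.
8,000,000,000 / effective rate ≈ 50000 s → 13.89 hours.

13.89 hours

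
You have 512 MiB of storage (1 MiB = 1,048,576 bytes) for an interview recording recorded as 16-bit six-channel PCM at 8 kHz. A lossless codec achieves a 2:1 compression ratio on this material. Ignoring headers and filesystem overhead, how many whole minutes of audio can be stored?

186 minutes

Uncompressed byte rate = 8,000 × 2 × 6 = 96,000 bytes/s.
After 2:1 compression, effective rate ≈ 48000 bytes/s.
Capacity = 512 × 1,048,576 = 536,870,912 bytes.
536,870,912 / effective rate ≈ 11184.81 s → 186 minutes.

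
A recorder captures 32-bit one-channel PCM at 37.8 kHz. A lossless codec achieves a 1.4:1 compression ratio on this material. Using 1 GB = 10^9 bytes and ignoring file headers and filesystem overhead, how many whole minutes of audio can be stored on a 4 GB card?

Uncompressed byte rate = 37,800 × 4 × 1 = 151,200 bytes/s.
After 1.4:1 compression, effective rate ≈ 108000 bytes/s.
Capacity = 4 × 1,000,000,000 = 4,000,000,000 bytes.
4,000,000,000 / effective rate ≈ 37037.04 s → 617 minutes.

617 minutes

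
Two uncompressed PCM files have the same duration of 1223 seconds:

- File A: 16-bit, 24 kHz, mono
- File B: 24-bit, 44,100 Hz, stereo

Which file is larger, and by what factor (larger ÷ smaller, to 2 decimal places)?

File B, by a factor of 5.51

File A: 24,000 × 2 × 1 = 48,000 bytes/s.
File B: 44,100 × 3 × 2 = 264,600 bytes/s.
File B is larger; ratio = 323,605,800 / 58,704,000 = 5.51.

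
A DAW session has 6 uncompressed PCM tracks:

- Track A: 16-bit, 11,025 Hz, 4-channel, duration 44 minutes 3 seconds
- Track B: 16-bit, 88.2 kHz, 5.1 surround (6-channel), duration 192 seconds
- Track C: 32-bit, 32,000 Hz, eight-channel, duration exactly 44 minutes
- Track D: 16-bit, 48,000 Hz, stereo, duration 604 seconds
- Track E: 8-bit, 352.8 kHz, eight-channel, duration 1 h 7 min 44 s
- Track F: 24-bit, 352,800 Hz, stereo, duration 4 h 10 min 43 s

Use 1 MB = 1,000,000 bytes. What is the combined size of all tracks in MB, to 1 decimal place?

46568.9 MB

Track A: 44 minutes 3 seconds = 2,643 s; 11,025 × 2,643 × 2 × 4 = 233,112,600 bytes.
Track B: 88,200 × 192 × 2 × 6 = 203,212,800 bytes.
Track C: exactly 44 minutes = 2,640 s; 32,000 × 2,640 × 4 × 8 = 2,703,360,000 bytes.
Track D: 48,000 × 604 × 2 × 2 = 115,968,000 bytes.
Track E: 1 h 7 min 44 s = 4,064 s; 352,800 × 4,064 × 1 × 8 = 11,470,233,600 bytes.
Track F: 4 h 10 min 43 s = 15,043 s; 352,800 × 15,043 × 3 × 2 = 31,843,022,400 bytes.
Total = 46,568,909,400 bytes = 46568.9 MB.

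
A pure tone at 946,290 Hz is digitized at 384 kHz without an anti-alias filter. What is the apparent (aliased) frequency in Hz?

Nyquist = 384,000/2 = 192,000 Hz; 946,290 Hz exceeds it.
Alias = |946,290 − 2×384,000| = |946,290 − 768,000| = 178,290 Hz.

178,290 Hz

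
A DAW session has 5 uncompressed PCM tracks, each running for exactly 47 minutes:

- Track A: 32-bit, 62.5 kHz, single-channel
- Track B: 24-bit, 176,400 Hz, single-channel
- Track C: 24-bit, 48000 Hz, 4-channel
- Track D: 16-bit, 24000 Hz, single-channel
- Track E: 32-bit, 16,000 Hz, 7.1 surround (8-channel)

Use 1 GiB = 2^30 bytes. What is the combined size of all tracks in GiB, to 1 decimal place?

exactly 47 minutes = 2,820 s.
Track A: 62,500 × 2,820 × 4 × 1 = 705,000,000 bytes.
Track B: 176,400 × 2,820 × 3 × 1 = 1,492,344,000 bytes.
Track C: 48,000 × 2,820 × 3 × 4 = 1,624,320,000 bytes.
Track D: 24,000 × 2,820 × 2 × 1 = 135,360,000 bytes.
Track E: 16,000 × 2,820 × 4 × 8 = 1,443,840,000 bytes.
Total = 5,400,864,000 bytes = 5.0 GiB.

5.0 GiB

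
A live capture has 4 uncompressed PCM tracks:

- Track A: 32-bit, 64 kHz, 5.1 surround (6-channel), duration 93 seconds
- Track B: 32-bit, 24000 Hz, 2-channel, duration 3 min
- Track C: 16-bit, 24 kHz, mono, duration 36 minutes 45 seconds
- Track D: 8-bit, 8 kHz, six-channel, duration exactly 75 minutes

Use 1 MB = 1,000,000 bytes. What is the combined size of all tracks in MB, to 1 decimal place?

499.2 MB

Track A: 64,000 × 93 × 4 × 6 = 142,848,000 bytes.
Track B: 3 min = 180 s; 24,000 × 180 × 4 × 2 = 34,560,000 bytes.
Track C: 36 minutes 45 seconds = 2,205 s; 24,000 × 2,205 × 2 × 1 = 105,840,000 bytes.
Track D: exactly 75 minutes = 4,500 s; 8,000 × 4,500 × 1 × 6 = 216,000,000 bytes.
Total = 499,248,000 bytes = 499.2 MB.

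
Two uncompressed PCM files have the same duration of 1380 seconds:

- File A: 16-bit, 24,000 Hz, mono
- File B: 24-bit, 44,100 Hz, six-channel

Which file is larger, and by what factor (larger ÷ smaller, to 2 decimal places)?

File A: 24,000 × 2 × 1 = 48,000 bytes/s.
File B: 44,100 × 3 × 6 = 793,800 bytes/s.
File B is larger; ratio = 1,095,444,000 / 66,240,000 = 16.54.

File B, by a factor of 16.54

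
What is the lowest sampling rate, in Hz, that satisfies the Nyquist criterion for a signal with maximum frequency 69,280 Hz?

138,560 Hz

Minimum sample rate = 2 × 69,280 Hz = 138,560 Hz.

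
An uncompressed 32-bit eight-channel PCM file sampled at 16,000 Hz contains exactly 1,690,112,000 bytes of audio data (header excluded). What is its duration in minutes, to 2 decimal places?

55.02 minutes

Byte rate = 16,000 × 4 × 8 = 512,000 bytes/s.
Duration = 1,690,112,000 / 512,000 = 3,301 s.
3,301 s / 60 = 55.02 minutes.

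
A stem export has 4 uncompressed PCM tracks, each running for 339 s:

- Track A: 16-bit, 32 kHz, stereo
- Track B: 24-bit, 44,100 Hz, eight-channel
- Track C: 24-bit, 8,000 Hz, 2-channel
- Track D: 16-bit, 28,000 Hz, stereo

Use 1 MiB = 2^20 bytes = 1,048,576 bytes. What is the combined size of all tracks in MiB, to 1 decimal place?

Track A: 32,000 × 339 × 2 × 2 = 43,392,000 bytes.
Track B: 44,100 × 339 × 3 × 8 = 358,797,600 bytes.
Track C: 8,000 × 339 × 3 × 2 = 16,272,000 bytes.
Track D: 28,000 × 339 × 2 × 2 = 37,968,000 bytes.
Total = 456,429,600 bytes = 435.3 MiB.

435.3 MiB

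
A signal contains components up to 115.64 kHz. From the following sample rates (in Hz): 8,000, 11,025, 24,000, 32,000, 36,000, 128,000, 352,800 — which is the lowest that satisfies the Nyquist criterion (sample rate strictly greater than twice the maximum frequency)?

Need sample rate > 2 × 115,640 = 231,280 Hz.
Lowest listed rate above 231,280 Hz is 352,800 Hz.

352,800 Hz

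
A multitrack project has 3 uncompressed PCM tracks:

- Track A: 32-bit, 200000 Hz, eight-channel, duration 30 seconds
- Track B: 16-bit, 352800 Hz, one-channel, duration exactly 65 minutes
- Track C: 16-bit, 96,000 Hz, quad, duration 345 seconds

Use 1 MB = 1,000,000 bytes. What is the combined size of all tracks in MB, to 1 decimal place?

3208.8 MB

Track A: 200,000 × 30 × 4 × 8 = 192,000,000 bytes.
Track B: exactly 65 minutes = 3,900 s; 352,800 × 3,900 × 2 × 1 = 2,751,840,000 bytes.
Track C: 96,000 × 345 × 2 × 4 = 264,960,000 bytes.
Total = 3,208,800,000 bytes = 3208.8 MB.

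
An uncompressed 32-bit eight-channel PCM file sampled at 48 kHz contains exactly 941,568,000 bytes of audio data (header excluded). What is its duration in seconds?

613 seconds

Byte rate = 48,000 × 4 × 8 = 1,536,000 bytes/s.
Duration = 941,568,000 / 1,536,000 = 613 s.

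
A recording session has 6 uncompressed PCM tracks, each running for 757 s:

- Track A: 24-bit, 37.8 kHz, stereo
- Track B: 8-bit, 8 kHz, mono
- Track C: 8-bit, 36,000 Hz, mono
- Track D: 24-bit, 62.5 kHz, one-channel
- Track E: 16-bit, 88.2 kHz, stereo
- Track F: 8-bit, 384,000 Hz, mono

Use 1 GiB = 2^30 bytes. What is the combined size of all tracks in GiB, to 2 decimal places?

0.84 GiB

Track A: 37,800 × 757 × 3 × 2 = 171,687,600 bytes.
Track B: 8,000 × 757 × 1 × 1 = 6,056,000 bytes.
Track C: 36,000 × 757 × 1 × 1 = 27,252,000 bytes.
Track D: 62,500 × 757 × 3 × 1 = 141,937,500 bytes.
Track E: 88,200 × 757 × 2 × 2 = 267,069,600 bytes.
Track F: 384,000 × 757 × 1 × 1 = 290,688,000 bytes.
Total = 904,690,700 bytes = 0.84 GiB.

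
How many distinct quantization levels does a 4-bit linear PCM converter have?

16 levels

2^4 = 16.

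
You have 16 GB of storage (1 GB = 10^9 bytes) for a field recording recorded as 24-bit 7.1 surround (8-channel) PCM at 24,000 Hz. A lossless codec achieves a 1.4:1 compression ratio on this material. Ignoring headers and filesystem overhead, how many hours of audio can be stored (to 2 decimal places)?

10.80 hours

Uncompressed byte rate = 24,000 × 3 × 8 = 576,000 bytes/s.
After 1.4:1 compression, effective rate ≈ 411428.57 bytes/s.
Capacity = 16 × 1,000,000,000 = 16,000,000,000 bytes.
16,000,000,000 / effective rate ≈ 38888.89 s → 10.80 hours.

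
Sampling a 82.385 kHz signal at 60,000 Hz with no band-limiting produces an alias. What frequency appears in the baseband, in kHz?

Nyquist = 60,000/2 = 30,000 Hz; 82,385 Hz exceeds it.
Alias = |82,385 − 1×60,000| = |82,385 − 60,000| = 22,385 Hz = 22.385 kHz.

22.385 kHz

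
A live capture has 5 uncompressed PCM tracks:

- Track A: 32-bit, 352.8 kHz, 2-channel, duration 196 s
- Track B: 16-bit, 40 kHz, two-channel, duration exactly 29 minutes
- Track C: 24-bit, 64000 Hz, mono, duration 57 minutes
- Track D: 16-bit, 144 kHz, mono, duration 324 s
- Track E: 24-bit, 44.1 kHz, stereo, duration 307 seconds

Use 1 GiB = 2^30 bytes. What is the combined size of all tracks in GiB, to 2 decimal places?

Track A: 352,800 × 196 × 4 × 2 = 553,190,400 bytes.
Track B: exactly 29 minutes = 1,740 s; 40,000 × 1,740 × 2 × 2 = 278,400,000 bytes.
Track C: 57 minutes = 3,420 s; 64,000 × 3,420 × 3 × 1 = 656,640,000 bytes.
Track D: 144,000 × 324 × 2 × 1 = 93,312,000 bytes.
Track E: 44,100 × 307 × 3 × 2 = 81,232,200 bytes.
Total = 1,662,774,600 bytes = 1.55 GiB.

1.55 GiB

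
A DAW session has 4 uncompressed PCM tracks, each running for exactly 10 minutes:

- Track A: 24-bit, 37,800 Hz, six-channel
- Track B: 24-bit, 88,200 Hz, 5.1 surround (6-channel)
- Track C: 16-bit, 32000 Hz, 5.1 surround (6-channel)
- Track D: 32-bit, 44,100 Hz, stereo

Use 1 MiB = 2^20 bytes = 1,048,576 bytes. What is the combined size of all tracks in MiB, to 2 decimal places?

1719.36 MiB

exactly 10 minutes = 600 s.
Track A: 37,800 × 600 × 3 × 6 = 408,240,000 bytes.
Track B: 88,200 × 600 × 3 × 6 = 952,560,000 bytes.
Track C: 32,000 × 600 × 2 × 6 = 230,400,000 bytes.
Track D: 44,100 × 600 × 4 × 2 = 211,680,000 bytes.
Total = 1,802,880,000 bytes = 1719.36 MiB.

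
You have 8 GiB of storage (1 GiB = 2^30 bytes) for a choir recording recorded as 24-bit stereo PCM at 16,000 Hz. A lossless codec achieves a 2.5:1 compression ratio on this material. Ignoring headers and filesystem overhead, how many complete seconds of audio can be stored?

223,696 seconds

Uncompressed byte rate = 16,000 × 3 × 2 = 96,000 bytes/s.
After 2.5:1 compression, effective rate ≈ 38400 bytes/s.
Capacity = 8 × 1,073,741,824 = 8,589,934,592 bytes.
8,589,934,592 / effective rate ≈ 223696.21 s → 223,696 seconds.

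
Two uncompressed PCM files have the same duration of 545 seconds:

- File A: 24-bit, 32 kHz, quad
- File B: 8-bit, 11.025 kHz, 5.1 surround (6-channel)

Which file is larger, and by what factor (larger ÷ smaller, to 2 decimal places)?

File A: 32,000 × 3 × 4 = 384,000 bytes/s.
File B: 11,025 × 1 × 6 = 66,150 bytes/s.
File A is larger; ratio = 209,280,000 / 36,051,750 = 5.80.

File A, by a factor of 5.80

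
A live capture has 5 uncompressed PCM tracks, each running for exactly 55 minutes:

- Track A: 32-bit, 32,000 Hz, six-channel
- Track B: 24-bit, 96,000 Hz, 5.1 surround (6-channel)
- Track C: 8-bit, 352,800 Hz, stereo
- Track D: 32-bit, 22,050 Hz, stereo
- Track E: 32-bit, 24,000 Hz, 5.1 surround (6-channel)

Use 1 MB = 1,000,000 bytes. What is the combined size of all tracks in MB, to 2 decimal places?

exactly 55 minutes = 3,300 s.
Track A: 32,000 × 3,300 × 4 × 6 = 2,534,400,000 bytes.
Track B: 96,000 × 3,300 × 3 × 6 = 5,702,400,000 bytes.
Track C: 352,800 × 3,300 × 1 × 2 = 2,328,480,000 bytes.
Track D: 22,050 × 3,300 × 4 × 2 = 582,120,000 bytes.
Track E: 24,000 × 3,300 × 4 × 6 = 1,900,800,000 bytes.
Total = 13,048,200,000 bytes = 13048.20 MB.

13048.20 MB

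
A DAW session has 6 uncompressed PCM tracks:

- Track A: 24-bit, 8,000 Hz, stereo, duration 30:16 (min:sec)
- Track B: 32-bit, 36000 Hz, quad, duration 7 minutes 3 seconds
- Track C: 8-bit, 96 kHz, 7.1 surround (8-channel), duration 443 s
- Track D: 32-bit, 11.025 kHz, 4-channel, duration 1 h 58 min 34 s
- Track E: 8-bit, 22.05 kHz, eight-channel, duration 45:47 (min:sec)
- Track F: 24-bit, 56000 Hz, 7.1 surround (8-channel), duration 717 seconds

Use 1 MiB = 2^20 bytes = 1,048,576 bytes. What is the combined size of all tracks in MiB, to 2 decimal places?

3217.86 MiB

Track A: 30:16 (min:sec) = 1,816 s; 8,000 × 1,816 × 3 × 2 = 87,168,000 bytes.
Track B: 7 minutes 3 seconds = 423 s; 36,000 × 423 × 4 × 4 = 243,648,000 bytes.
Track C: 96,000 × 443 × 1 × 8 = 340,224,000 bytes.
Track D: 1 h 58 min 34 s = 7,114 s; 11,025 × 7,114 × 4 × 4 = 1,254,909,600 bytes.
Track E: 45:47 (min:sec) = 2,747 s; 22,050 × 2,747 × 1 × 8 = 484,570,800 bytes.
Track F: 56,000 × 717 × 3 × 8 = 963,648,000 bytes.
Total = 3,374,168,400 bytes = 3217.86 MiB.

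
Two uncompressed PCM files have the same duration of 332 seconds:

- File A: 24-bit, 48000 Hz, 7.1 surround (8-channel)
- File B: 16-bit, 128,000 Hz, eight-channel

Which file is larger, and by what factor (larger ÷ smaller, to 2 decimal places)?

File B, by a factor of 1.78

File A: 48,000 × 3 × 8 = 1,152,000 bytes/s.
File B: 128,000 × 2 × 8 = 2,048,000 bytes/s.
File B is larger; ratio = 679,936,000 / 382,464,000 = 1.78.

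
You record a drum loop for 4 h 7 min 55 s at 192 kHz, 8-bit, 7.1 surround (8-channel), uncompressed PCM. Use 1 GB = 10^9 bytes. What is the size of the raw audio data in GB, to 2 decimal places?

Duration = 4 h 7 min 55 s = 14,875 s.
Bytes = 192,000 samples/s × 14,875 s × 1 bytes/sample × 8 ch = 22,848,000,000 bytes.
22,848,000,000 / 1,000,000,000 = 22.85 GB.

22.85 GB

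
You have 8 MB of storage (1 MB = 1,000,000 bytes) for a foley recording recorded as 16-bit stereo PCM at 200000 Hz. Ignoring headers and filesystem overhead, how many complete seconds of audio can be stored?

Uncompressed byte rate = 200,000 × 2 × 2 = 800,000 bytes/s.
Capacity = 8 × 1,000,000 = 8,000,000 bytes.
8,000,000 / 800,000 ≈ 10 s → 10 seconds.

10 seconds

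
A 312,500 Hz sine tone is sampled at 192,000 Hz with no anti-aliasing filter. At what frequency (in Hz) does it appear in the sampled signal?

Nyquist = 192,000/2 = 96,000 Hz; 312,500 Hz exceeds it.
Alias = |312,500 − 2×192,000| = |312,500 − 384,000| = 71,500 Hz.

71,500 Hz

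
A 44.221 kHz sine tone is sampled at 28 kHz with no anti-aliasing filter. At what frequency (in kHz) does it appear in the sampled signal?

11.779 kHz

Nyquist = 28,000/2 = 14,000 Hz; 44,221 Hz exceeds it.
Alias = |44,221 − 2×28,000| = |44,221 − 56,000| = 11,779 Hz = 11.779 kHz.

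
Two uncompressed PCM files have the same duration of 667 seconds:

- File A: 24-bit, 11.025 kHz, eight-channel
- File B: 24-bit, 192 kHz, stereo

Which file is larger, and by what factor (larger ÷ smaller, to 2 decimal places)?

File A: 11,025 × 3 × 8 = 264,600 bytes/s.
File B: 192,000 × 3 × 2 = 1,152,000 bytes/s.
File B is larger; ratio = 768,384,000 / 176,488,200 = 4.35.

File B, by a factor of 4.35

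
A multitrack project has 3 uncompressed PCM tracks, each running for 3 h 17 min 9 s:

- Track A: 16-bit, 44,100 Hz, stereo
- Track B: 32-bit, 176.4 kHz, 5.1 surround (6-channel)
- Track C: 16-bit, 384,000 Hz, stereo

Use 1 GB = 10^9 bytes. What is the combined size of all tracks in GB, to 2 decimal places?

3 h 17 min 9 s = 11,829 s.
Track A: 44,100 × 11,829 × 2 × 2 = 2,086,635,600 bytes.
Track B: 176,400 × 11,829 × 4 × 6 = 50,079,254,400 bytes.
Track C: 384,000 × 11,829 × 2 × 2 = 18,169,344,000 bytes.
Total = 70,335,234,000 bytes = 70.34 GB.

70.34 GB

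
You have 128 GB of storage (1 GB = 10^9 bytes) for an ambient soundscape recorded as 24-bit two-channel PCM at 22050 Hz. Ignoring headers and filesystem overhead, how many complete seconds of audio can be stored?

Uncompressed byte rate = 22,050 × 3 × 2 = 132,300 bytes/s.
Capacity = 128 × 1,000,000,000 = 128,000,000,000 bytes.
128,000,000,000 / 132,300 ≈ 967498.11 s → 967,498 seconds.

967,498 seconds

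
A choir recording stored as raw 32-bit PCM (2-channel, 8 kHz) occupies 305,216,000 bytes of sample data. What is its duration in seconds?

Byte rate = 8,000 × 4 × 2 = 64,000 bytes/s.
Duration = 305,216,000 / 64,000 = 4,769 s.

4,769 seconds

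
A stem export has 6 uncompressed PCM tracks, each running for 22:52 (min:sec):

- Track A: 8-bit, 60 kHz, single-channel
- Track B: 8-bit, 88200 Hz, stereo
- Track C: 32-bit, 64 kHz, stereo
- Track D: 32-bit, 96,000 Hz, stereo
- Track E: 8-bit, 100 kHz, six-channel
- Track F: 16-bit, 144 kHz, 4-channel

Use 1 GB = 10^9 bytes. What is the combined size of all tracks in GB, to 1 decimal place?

22:52 (min:sec) = 1,372 s.
Track A: 60,000 × 1,372 × 1 × 1 = 82,320,000 bytes.
Track B: 88,200 × 1,372 × 1 × 2 = 242,020,800 bytes.
Track C: 64,000 × 1,372 × 4 × 2 = 702,464,000 bytes.
Track D: 96,000 × 1,372 × 4 × 2 = 1,053,696,000 bytes.
Track E: 100,000 × 1,372 × 1 × 6 = 823,200,000 bytes.
Track F: 144,000 × 1,372 × 2 × 4 = 1,580,544,000 bytes.
Total = 4,484,244,800 bytes = 4.5 GB.

4.5 GB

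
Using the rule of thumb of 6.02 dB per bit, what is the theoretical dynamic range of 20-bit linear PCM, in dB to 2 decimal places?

120.40 dB

20 × 6.02 = 120.40 dB.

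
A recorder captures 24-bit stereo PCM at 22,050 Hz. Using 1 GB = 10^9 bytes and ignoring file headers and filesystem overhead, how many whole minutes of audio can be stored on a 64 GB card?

Uncompressed byte rate = 22,050 × 3 × 2 = 132,300 bytes/s.
Capacity = 64 × 1,000,000,000 = 64,000,000,000 bytes.
64,000,000,000 / 132,300 ≈ 483749.06 s → 8,062 minutes.

8,062 minutes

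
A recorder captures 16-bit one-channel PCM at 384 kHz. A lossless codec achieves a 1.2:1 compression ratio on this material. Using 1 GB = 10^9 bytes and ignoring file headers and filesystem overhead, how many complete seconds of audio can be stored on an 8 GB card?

Uncompressed byte rate = 384,000 × 2 × 1 = 768,000 bytes/s.
After 1.2:1 compression, effective rate ≈ 640000 bytes/s.
Capacity = 8 × 1,000,000,000 = 8,000,000,000 bytes.
8,000,000,000 / effective rate ≈ 12500 s → 12,500 seconds.

12,500 seconds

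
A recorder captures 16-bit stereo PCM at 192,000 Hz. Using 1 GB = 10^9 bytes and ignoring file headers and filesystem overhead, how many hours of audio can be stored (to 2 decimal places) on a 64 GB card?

Uncompressed byte rate = 192,000 × 2 × 2 = 768,000 bytes/s.
Capacity = 64 × 1,000,000,000 = 64,000,000,000 bytes.
64,000,000,000 / 768,000 ≈ 83333.33 s → 23.15 hours.

23.15 hours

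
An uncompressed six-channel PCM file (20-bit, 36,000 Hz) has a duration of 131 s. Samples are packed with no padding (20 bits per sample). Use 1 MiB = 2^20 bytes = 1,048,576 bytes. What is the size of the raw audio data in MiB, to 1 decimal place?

67.5 MiB

Bits = 36,000 × 131 × 20 × 6 = 565,920,000 bits = 70,740,000 bytes.
70,740,000 / 1,048,576 = 67.5 MiB.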